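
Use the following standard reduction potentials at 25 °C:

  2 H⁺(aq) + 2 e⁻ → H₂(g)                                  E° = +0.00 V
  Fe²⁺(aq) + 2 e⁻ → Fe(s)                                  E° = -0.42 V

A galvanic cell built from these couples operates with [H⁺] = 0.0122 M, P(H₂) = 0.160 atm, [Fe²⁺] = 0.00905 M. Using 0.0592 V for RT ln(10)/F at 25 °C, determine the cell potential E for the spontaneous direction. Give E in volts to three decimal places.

+0.391 V

H⁺/H₂ is the cathode (higher E°), Fe²⁺/Fe the anode: E°cell = +0.00 − (-0.42) = +0.42 V, n = 2.
Overall: 2 H⁺(aq) + Fe(s) → H₂(g) + Fe²⁺(aq)
Q = P(H₂)·[Fe²⁺] / ([H⁺]^2); log Q = 0.988.
E = E° − (0.0592/n) log Q = +0.42 − (0.0592/2)(0.988) = +0.391 V.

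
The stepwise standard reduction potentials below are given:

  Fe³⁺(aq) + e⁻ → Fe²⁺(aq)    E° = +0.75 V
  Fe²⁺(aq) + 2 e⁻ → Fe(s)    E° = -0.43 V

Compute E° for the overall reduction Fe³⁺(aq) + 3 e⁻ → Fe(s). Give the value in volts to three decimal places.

Since ΔG° = −nFE° is additive over sequential reductions, n₃E°₃ = n₁E°₁ + n₂E°₂.
E°₃ = (1×+0.75 + 2×-0.43) / 3 = (-0.110) / 3 = -0.037 V.

-0.037 V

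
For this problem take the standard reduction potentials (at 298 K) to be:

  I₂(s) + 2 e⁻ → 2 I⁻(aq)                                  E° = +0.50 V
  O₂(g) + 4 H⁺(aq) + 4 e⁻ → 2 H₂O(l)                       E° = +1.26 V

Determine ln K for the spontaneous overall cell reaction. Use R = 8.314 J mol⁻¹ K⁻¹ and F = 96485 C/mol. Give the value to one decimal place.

Cathode: O₂/H₂O; anode: I₂/I⁻. E°cell = (+1.26) − (+0.50) = +0.76 V, with n = 4.
ΔG° = −nFE° = −RT ln K, so ln K = nFE°/(RT) = (4)(96485)(+0.76) / ((8.314)(298)) = 118.388.

118.4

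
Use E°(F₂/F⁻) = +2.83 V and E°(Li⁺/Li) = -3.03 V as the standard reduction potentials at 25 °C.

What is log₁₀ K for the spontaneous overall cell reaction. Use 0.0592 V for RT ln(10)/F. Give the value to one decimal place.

198.0

Cathode: F₂/F⁻; anode: Li⁺/Li. E°cell = +5.86 V, n = 2.
log K = nE°cell / 0.0592 = (2)(+5.86) / 0.0592 = 198.0.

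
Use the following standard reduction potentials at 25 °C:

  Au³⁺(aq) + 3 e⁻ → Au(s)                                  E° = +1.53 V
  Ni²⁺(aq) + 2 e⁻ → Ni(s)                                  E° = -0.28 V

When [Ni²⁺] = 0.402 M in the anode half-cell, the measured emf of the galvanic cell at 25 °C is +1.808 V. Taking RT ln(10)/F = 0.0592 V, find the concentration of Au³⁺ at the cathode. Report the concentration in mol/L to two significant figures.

Au³⁺/Au is the cathode, Ni²⁺/Ni the anode: E°cell = +1.81 V, n = 6.
Overall reaction: 2 Au³⁺(aq) + 3 Ni(s) → 2 Au(s) + 3 Ni²⁺(aq); Q = [Ni²⁺]^3/[Au³⁺]^2.
From E = E° − (0.0592/n) log Q: log Q = (E° − E)·n/0.0592 = (+1.81 − (+1.808))·6/0.0592 = 0.2027.
So 2·log[Au³⁺] = 3·log(0.402) − log Q = -1.1873 − (0.2027) = -1.3900; log[Au³⁺] = -1.3900 / 2 = -0.6950; [Au³⁺] = 10^(-0.6950) ≈ 0.20 M.

0.20 M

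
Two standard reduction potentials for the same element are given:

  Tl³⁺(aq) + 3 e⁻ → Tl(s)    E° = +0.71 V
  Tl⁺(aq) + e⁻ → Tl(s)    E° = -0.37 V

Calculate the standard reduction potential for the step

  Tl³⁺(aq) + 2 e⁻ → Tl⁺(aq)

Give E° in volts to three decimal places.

Sequential free energies add, so n₃E°₃ = n₁E°₁ + n₂E°₂.
With n₃ = 3, and the known step contributing 1×(-0.37) V, the unknown satisfies 2·E° = 3×(+0.71) − 1×(-0.37) = +2.500.
E° = +2.500 / 2 = +1.250 V.

+1.250 V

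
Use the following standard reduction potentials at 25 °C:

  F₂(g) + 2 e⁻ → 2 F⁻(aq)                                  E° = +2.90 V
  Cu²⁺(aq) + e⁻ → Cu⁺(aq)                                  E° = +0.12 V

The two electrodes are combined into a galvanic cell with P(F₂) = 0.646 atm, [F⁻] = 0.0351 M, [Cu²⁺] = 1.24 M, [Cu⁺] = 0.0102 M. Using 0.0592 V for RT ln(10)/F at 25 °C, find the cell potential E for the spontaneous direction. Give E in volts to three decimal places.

+2.737 V

F₂/F⁻ is the cathode (higher E°), Cu²⁺/Cu⁺ the anode: E°cell = +2.90 − (+0.12) = +2.78 V, n = 2.
Overall: F₂(g) + 2 Cu⁺(aq) → 2 F⁻(aq) + 2 Cu²⁺(aq)
Q = [F⁻]^2·[Cu²⁺]^2 / (P(F₂)·[Cu⁺]^2); log Q = 1.450.
E = E° − (0.0592/n) log Q = +2.78 − (0.0592/2)(1.450) = +2.737 V.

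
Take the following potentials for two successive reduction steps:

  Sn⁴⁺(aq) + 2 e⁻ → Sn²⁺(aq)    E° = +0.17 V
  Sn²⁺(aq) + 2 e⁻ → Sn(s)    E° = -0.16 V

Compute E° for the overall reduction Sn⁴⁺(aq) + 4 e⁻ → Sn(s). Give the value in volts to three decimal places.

Standard free energies of sequential steps add: ΔG°₃ = ΔG°₁ + ΔG°₂, so n₃E°₃ = n₁E°₁ + n₂E°₂.
E°₃ = (2×+0.17 + 2×-0.16) / 4 = (+0.020) / 4 = +0.005 V.

+0.005 V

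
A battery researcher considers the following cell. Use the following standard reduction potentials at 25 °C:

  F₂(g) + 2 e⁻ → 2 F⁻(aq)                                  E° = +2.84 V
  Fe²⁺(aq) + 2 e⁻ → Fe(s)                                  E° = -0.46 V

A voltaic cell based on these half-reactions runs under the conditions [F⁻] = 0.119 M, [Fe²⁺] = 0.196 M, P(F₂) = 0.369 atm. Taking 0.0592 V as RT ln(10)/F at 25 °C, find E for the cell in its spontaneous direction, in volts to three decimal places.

+3.363 V

F₂/F⁻ is the cathode (higher E°), Fe²⁺/Fe the anode: E°cell = +2.84 − (-0.46) = +3.30 V, n = 2.
Overall: F₂(g) + Fe(s) → 2 F⁻(aq) + Fe²⁺(aq)
Q = [F⁻]^2·[Fe²⁺] / (P(F₂)); log Q = -2.124.
E = E° − (0.0592/n) log Q = +3.30 − (0.0592/2)(-2.124) = +3.363 V.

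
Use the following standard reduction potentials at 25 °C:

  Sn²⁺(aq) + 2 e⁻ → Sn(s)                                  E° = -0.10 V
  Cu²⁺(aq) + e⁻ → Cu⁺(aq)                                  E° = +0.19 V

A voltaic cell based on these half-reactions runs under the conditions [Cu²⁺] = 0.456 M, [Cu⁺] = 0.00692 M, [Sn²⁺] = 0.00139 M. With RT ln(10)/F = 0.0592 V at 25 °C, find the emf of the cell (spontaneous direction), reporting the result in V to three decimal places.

Cu²⁺/Cu⁺ is the cathode (higher E°), Sn²⁺/Sn the anode: E°cell = +0.19 − (-0.10) = +0.29 V, n = 2.
Overall: 2 Cu²⁺(aq) + Sn(s) → 2 Cu⁺(aq) + Sn²⁺(aq)
Q = [Cu⁺]^2·[Sn²⁺] / ([Cu²⁺]^2); log Q = -6.495.
E = E° − (0.0592/n) log Q = +0.29 − (0.0592/2)(-6.495) = +0.482 V.

+0.482 V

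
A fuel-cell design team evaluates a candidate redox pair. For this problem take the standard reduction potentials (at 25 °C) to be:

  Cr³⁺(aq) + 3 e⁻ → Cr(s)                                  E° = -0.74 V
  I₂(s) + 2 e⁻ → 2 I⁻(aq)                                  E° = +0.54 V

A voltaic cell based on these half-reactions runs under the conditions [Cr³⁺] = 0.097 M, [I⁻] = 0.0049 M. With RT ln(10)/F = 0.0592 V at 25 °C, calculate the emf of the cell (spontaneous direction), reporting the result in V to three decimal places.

+1.437 V

I₂/I⁻ is the cathode (higher E°), Cr³⁺/Cr the anode: E°cell = +0.54 − (-0.74) = +1.28 V, n = 6.
Overall: 3 I₂(s) + 2 Cr(s) → 6 I⁻(aq) + 2 Cr³⁺(aq)
Q = [I⁻]^6·[Cr³⁺]^2; log Q = -15.885.
E = E° − (0.0592/n) log Q = +1.28 − (0.0592/6)(-15.885) = +1.437 V.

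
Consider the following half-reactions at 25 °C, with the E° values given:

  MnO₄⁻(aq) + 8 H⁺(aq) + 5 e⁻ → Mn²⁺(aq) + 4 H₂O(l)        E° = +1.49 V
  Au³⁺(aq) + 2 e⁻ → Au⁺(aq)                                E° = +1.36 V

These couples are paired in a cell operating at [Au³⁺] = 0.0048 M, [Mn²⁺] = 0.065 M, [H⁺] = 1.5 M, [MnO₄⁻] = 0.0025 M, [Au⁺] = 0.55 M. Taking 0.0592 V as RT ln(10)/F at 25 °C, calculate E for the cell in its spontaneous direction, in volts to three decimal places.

MnO₄⁻/Mn²⁺ is the cathode (higher E°), Au³⁺/Au⁺ the anode: E°cell = +1.49 − (+1.36) = +0.13 V, n = 10.
Overall: 2 MnO₄⁻(aq) + 16 H⁺(aq) + 5 Au⁺(aq) → 2 Mn²⁺(aq) + 8 H₂O(l) + 5 Au³⁺(aq)
Q = [Mn²⁺]^2·[Au³⁺]^5 / ([MnO₄⁻]^2·[H⁺]^16·[Au⁺]^5); log Q = -10.283.
E = E° − (0.0592/n) log Q = +0.13 − (0.0592/10)(-10.283) = +0.191 V.

+0.191 V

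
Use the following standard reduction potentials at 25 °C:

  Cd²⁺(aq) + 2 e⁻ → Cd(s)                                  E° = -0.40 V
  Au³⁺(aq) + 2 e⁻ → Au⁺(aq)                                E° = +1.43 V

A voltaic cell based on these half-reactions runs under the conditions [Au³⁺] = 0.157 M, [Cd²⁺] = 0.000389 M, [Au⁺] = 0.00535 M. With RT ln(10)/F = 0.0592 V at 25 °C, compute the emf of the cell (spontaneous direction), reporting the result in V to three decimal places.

+1.974 V

Au³⁺/Au⁺ is the cathode (higher E°), Cd²⁺/Cd the anode: E°cell = +1.43 − (-0.40) = +1.83 V, n = 2.
Overall: Au³⁺(aq) + Cd(s) → Au⁺(aq) + Cd²⁺(aq)
Q = [Au⁺]·[Cd²⁺] / ([Au³⁺]); log Q = -4.878.
E = E° − (0.0592/n) log Q = +1.83 − (0.0592/2)(-4.878) = +1.974 V.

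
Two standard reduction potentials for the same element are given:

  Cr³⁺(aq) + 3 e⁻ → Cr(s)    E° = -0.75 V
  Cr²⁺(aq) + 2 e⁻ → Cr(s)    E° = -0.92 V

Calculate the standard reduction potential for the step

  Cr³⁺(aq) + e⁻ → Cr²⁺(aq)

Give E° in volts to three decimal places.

Sequential free energies add, so n₃E°₃ = n₁E°₁ + n₂E°₂.
With n₃ = 3, and the known step contributing 2×(-0.92) V, the unknown satisfies 1·E° = 3×(-0.75) − 2×(-0.92) = -0.410.
E° = -0.410 / 1 = -0.410 V.

-0.410 V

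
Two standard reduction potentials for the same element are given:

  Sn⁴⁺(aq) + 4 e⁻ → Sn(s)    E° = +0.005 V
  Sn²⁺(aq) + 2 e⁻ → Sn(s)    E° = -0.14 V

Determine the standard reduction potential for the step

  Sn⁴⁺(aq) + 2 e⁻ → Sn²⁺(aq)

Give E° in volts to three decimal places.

Sequential free energies add, so n₃E°₃ = n₁E°₁ + n₂E°₂.
With n₃ = 4, and the known step contributing 2×(-0.14) V, the unknown satisfies 2·E° = 4×(+0.005) − 2×(-0.14) = +0.300.
E° = +0.300 / 2 = +0.150 V.

+0.150 V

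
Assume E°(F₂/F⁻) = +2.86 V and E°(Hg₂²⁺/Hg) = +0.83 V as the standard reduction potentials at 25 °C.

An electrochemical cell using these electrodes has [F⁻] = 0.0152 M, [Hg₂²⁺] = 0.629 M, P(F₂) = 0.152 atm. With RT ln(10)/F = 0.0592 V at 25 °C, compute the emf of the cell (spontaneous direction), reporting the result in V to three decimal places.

F₂/F⁻ is the cathode (higher E°), Hg₂²⁺/Hg the anode: E°cell = +2.86 − (+0.83) = +2.03 V, n = 2.
Overall: F₂(g) + 2 Hg(l) → 2 F⁻(aq) + Hg₂²⁺(aq)
Q = [F⁻]^2·[Hg₂²⁺] / (P(F₂)); log Q = -3.020.
E = E° − (0.0592/n) log Q = +2.03 − (0.0592/2)(-3.020) = +2.119 V.

+2.119 V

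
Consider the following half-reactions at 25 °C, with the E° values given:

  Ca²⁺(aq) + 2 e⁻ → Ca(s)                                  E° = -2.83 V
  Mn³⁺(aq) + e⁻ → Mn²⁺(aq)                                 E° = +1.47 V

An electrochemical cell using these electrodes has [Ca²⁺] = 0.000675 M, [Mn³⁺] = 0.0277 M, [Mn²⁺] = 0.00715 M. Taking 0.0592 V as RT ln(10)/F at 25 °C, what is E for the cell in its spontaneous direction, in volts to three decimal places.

Mn³⁺/Mn²⁺ is the cathode (higher E°), Ca²⁺/Ca the anode: E°cell = +1.47 − (-2.83) = +4.30 V, n = 2.
Overall: 2 Mn³⁺(aq) + Ca(s) → 2 Mn²⁺(aq) + Ca²⁺(aq)
Q = [Mn²⁺]^2·[Ca²⁺] / ([Mn³⁺]^2); log Q = -4.347.
E = E° − (0.0592/n) log Q = +4.30 − (0.0592/2)(-4.347) = +4.429 V.

+4.429 V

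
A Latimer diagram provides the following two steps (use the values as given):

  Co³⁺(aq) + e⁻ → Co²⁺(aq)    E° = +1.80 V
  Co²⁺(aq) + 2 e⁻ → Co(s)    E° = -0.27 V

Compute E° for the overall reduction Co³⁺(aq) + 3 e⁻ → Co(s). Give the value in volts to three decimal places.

Adding the free-energy changes (−nFE°) of the two steps gives −n₃FE°₃ = −n₁FE°₁ − n₂FE°₂.
E°₃ = (1×+1.80 + 2×-0.27) / 3 = (+1.260) / 3 = +0.420 V.

+0.420 V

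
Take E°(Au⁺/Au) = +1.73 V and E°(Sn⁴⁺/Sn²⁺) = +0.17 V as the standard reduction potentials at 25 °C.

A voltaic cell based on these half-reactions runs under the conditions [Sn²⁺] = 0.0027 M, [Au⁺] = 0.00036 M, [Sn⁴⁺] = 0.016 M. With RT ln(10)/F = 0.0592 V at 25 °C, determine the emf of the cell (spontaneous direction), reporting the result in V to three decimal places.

+1.333 V

Au⁺/Au is the cathode (higher E°), Sn⁴⁺/Sn²⁺ the anode: E°cell = +1.73 − (+0.17) = +1.56 V, n = 2.
Overall: 2 Au⁺(aq) + Sn²⁺(aq) → 2 Au(s) + Sn⁴⁺(aq)
Q = [Sn⁴⁺] / ([Au⁺]^2·[Sn²⁺]); log Q = 7.660.
E = E° − (0.0592/n) log Q = +1.56 − (0.0592/2)(7.660) = +1.333 V.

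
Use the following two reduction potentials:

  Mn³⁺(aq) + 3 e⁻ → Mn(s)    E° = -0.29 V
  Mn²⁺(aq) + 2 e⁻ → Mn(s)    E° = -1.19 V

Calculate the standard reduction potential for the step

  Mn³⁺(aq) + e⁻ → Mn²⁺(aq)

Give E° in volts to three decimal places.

+1.510 V

Sequential free energies add, so n₃E°₃ = n₁E°₁ + n₂E°₂.
With n₃ = 3, and the known step contributing 2×(-1.19) V, the unknown satisfies 1·E° = 3×(-0.29) − 2×(-1.19) = +1.510.
E° = +1.510 / 1 = +1.510 V.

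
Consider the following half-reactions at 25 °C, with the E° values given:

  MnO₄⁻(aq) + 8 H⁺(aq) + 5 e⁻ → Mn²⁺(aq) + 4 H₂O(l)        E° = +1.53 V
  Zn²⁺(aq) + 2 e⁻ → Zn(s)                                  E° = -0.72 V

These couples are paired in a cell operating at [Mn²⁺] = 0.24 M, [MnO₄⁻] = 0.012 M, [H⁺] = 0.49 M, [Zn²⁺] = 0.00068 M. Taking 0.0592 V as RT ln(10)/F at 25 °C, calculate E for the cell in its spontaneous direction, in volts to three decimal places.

MnO₄⁻/Mn²⁺ is the cathode (higher E°), Zn²⁺/Zn the anode: E°cell = +1.53 − (-0.72) = +2.25 V, n = 10.
Overall: 2 MnO₄⁻(aq) + 16 H⁺(aq) + 5 Zn(s) → 2 Mn²⁺(aq) + 8 H₂O(l) + 5 Zn²⁺(aq)
Q = [Mn²⁺]^2·[Zn²⁺]^5 / ([MnO₄⁻]^2·[H⁺]^16); log Q = -8.279.
E = E° − (0.0592/n) log Q = +2.25 − (0.0592/10)(-8.279) = +2.299 V.

+2.299 V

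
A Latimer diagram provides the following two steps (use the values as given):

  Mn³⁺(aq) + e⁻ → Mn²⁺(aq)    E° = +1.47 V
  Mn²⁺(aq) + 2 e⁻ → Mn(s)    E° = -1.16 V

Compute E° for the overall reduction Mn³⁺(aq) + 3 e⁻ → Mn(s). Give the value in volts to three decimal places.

Standard free energies of sequential steps add: ΔG°₃ = ΔG°₁ + ΔG°₂, so n₃E°₃ = n₁E°₁ + n₂E°₂.
E°₃ = (1×+1.47 + 2×-1.16) / 3 = (-0.850) / 3 = -0.283 V.
Simply averaging or adding the two E° values would be wrong; the electron-weighted sum is required.

-0.283 V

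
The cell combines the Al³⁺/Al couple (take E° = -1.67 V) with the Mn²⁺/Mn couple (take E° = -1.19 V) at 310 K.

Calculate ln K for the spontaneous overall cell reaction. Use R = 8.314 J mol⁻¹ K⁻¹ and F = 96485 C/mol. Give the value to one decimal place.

Cathode: Mn²⁺/Mn; anode: Al³⁺/Al. E°cell = (-1.19) − (-1.67) = +0.48 V, with n = 6.
ΔG° = −nFE° = −RT ln K, so ln K = nFE°/(RT) = (6)(96485)(+0.48) / ((8.314)(310)) = 107.815.

107.8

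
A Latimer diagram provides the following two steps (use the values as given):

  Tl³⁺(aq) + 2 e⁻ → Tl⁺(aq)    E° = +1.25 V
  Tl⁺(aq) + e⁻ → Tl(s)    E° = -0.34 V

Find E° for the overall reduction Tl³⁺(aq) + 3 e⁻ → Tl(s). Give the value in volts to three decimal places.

Standard free energies of sequential steps add: ΔG°₃ = ΔG°₁ + ΔG°₂, so n₃E°₃ = n₁E°₁ + n₂E°₂.
E°₃ = (2×+1.25 + 1×-0.34) / 3 = (+2.160) / 3 = +0.720 V.

+0.720 V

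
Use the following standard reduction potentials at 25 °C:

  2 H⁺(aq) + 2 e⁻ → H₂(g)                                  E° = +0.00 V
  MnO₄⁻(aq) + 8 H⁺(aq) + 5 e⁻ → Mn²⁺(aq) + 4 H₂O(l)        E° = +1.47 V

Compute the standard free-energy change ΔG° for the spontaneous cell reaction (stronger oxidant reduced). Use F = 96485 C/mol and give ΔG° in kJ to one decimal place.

MnO₄⁻/Mn²⁺ (E° = +1.47 V) is the cathode; H⁺/H₂ (E° = +0.00 V) is the anode, so E°cell = +1.47 V.
Balancing electrons gives n = 10 (lcm of 5 and 2).
ΔG° = −nFE° = −(10)(96485)(+1.47) = -1,418,330 J = -1418.3 kJ.

-1418.3 kJ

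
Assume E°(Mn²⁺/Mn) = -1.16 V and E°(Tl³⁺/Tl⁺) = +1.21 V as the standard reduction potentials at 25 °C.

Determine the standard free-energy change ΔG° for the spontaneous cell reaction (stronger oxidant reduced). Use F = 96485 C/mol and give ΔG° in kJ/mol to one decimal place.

-457.3 kJ/mol

Tl³⁺/Tl⁺ (E° = +1.21 V) is the cathode; Mn²⁺/Mn (E° = -1.16 V) is the anode, so E°cell = +2.37 V.
Balancing electrons gives n = 2 (lcm of 2 and 2).
ΔG° = −nFE° = −(2)(96485)(+2.37) = -457,339 J = -457.3 kJ/mol.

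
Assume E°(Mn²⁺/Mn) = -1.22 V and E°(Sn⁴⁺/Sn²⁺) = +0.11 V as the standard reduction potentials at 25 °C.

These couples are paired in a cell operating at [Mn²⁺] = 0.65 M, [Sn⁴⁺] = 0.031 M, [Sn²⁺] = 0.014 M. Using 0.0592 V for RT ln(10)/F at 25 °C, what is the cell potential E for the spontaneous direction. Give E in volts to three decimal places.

+1.346 V

Sn⁴⁺/Sn²⁺ is the cathode (higher E°), Mn²⁺/Mn the anode: E°cell = +0.11 − (-1.22) = +1.33 V, n = 2.
Overall: Sn⁴⁺(aq) + Mn(s) → Sn²⁺(aq) + Mn²⁺(aq)
Q = [Sn²⁺]·[Mn²⁺] / ([Sn⁴⁺]); log Q = -0.532.
E = E° − (0.0592/n) log Q = +1.33 − (0.0592/2)(-0.532) = +1.346 V.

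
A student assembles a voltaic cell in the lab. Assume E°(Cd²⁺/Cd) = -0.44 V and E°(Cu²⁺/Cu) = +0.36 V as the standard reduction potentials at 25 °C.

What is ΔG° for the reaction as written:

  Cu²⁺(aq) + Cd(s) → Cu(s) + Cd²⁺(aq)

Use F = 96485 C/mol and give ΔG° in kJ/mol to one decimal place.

-154.4 kJ/mol

As written, Cu²⁺/Cu is reduced (cathode) and Cd²⁺/Cd is oxidised (anode), so E°cell = (+0.36) − (-0.44) = +0.80 V.
Balancing electrons gives n = 2.
ΔG° = −nFE° = −(2)(96485)(+0.80) = -154,376 J = -154.4 kJ/mol.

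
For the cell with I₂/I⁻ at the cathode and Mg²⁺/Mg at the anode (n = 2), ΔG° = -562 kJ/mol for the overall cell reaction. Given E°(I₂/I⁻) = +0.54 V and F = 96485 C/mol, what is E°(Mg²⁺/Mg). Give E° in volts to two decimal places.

E°cell = −ΔG°/(nF) = −(-562×10³)/((2)(96485)) = +2.912 V.
Since I₂/I⁻ is the cathode and Mg²⁺/Mg the anode, E°cell = E°(I₂/I⁻) − E°(Mg²⁺/Mg).
So E°(Mg²⁺/Mg) = E°(I₂/I⁻) − E°cell = (+0.54) − (+2.912) = -2.37 V.

-2.37 V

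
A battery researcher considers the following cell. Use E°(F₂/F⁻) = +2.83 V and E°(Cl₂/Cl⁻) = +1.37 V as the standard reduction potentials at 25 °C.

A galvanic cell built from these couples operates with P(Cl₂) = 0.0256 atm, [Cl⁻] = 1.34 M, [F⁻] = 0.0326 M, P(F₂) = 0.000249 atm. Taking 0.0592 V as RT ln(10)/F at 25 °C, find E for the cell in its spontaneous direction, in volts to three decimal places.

+1.496 V

F₂/F⁻ is the cathode (higher E°), Cl₂/Cl⁻ the anode: E°cell = +2.83 − (+1.37) = +1.46 V, n = 2.
Overall: F₂(g) + 2 Cl⁻(aq) → 2 F⁻(aq) + Cl₂(g)
Q = [F⁻]^2·P(Cl₂) / (P(F₂)·[Cl⁻]^2); log Q = -1.216.
E = E° − (0.0592/n) log Q = +1.46 − (0.0592/2)(-1.216) = +1.496 V.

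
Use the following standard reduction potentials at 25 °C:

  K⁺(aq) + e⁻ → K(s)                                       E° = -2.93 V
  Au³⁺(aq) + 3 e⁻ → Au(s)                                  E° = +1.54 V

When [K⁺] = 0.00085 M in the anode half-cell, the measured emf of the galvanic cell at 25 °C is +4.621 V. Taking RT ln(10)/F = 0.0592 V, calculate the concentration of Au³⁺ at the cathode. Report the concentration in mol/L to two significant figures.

Au³⁺/Au is the cathode, K⁺/K the anode: E°cell = +4.47 V, n = 3.
Overall reaction: Au³⁺(aq) + 3 K(s) → Au(s) + 3 K⁺(aq); Q = [K⁺]^3/[Au³⁺]^1.
From E = E° − (0.0592/n) log Q: log Q = (E° − E)·n/0.0592 = (+4.47 − (+4.621))·3/0.0592 = -7.6520.
So 1·log[Au³⁺] = 3·log(0.00085) − log Q = -9.2117 − (-7.6520) = -1.5597; [Au³⁺] = 10^(-1.5597) ≈ 0.028 M.

0.028 M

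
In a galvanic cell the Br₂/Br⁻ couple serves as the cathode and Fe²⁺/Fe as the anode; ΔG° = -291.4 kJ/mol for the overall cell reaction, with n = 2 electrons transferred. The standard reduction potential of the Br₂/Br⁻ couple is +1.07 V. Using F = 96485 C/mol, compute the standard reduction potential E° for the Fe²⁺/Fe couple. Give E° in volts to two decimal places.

-0.44 V

E°cell = −ΔG°/(nF) = −(-291.4×10³)/((2)(96485)) = +1.510 V.
Since Br₂/Br⁻ is the cathode and Fe²⁺/Fe the anode, E°cell = E°(Br₂/Br⁻) − E°(Fe²⁺/Fe).
So E°(Fe²⁺/Fe) = E°(Br₂/Br⁻) − E°cell = (+1.07) − (+1.510) = -0.44 V.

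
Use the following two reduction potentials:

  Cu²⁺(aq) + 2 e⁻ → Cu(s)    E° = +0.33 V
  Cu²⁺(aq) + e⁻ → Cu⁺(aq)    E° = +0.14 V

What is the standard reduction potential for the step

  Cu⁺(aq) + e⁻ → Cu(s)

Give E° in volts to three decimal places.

Sequential free energies add, so n₃E°₃ = n₁E°₁ + n₂E°₂.
With n₃ = 2, and the known step contributing 1×(+0.14) V, the unknown satisfies 1·E° = 2×(+0.33) − 1×(+0.14) = +0.520.
E° = +0.520 / 1 = +0.520 V.

+0.520 V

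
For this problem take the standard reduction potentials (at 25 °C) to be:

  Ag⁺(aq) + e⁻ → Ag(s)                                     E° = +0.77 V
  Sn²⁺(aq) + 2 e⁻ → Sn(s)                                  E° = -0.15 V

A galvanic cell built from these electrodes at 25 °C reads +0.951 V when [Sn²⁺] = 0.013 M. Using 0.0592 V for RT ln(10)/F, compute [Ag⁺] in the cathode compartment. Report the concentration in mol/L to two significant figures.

Ag⁺/Ag is the cathode, Sn²⁺/Sn the anode: E°cell = +0.92 V, n = 2.
Overall reaction: 2 Ag⁺(aq) + Sn(s) → 2 Ag(s) + Sn²⁺(aq); Q = [Sn²⁺]^1/[Ag⁺]^2.
From E = E° − (0.0592/n) log Q: log Q = (E° − E)·n/0.0592 = (+0.92 − (+0.951))·2/0.0592 = -1.0473.
So 2·log[Ag⁺] = 1·log(0.013) − log Q = -1.8861 − (-1.0473) = -0.8388; log[Ag⁺] = -0.8388 / 2 = -0.4194; [Ag⁺] = 10^(-0.4194) ≈ 0.38 M.

0.38 M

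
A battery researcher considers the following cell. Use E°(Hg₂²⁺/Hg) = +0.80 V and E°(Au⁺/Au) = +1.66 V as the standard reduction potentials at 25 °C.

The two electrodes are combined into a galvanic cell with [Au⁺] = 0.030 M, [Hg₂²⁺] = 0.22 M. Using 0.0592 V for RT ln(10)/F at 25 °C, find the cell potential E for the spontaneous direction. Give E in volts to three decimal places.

+0.789 V

Au⁺/Au is the cathode (higher E°), Hg₂²⁺/Hg the anode: E°cell = +1.66 − (+0.80) = +0.86 V, n = 2.
Overall: 2 Au⁺(aq) + 2 Hg(l) → 2 Au(s) + Hg₂²⁺(aq)
Q = [Hg₂²⁺] / ([Au⁺]^2); log Q = 2.388.
E = E° − (0.0592/n) log Q = +0.86 − (0.0592/2)(2.388) = +0.789 V.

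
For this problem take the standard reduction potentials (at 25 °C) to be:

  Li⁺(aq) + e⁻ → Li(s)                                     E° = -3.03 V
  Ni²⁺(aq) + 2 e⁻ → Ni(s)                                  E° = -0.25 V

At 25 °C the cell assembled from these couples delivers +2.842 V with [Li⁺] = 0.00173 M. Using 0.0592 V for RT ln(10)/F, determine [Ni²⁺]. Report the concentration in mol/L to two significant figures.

Ni²⁺/Ni is the cathode, Li⁺/Li the anode: E°cell = +2.78 V, n = 2.
Overall reaction: Ni²⁺(aq) + 2 Li(s) → Ni(s) + 2 Li⁺(aq); Q = [Li⁺]^2/[Ni²⁺]^1.
From E = E° − (0.0592/n) log Q: log Q = (E° − E)·n/0.0592 = (+2.78 − (+2.842))·2/0.0592 = -2.0946.
So 1·log[Ni²⁺] = 2·log(0.00173) − log Q = -5.5239 − (-2.0946) = -3.4293; [Ni²⁺] = 10^(-3.4293) ≈ 0.00037 M.

0.00037 M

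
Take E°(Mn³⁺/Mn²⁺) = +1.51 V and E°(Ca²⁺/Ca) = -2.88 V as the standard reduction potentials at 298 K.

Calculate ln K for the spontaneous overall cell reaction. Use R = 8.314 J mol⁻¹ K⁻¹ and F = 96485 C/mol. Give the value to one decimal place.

Cathode: Mn³⁺/Mn²⁺; anode: Ca²⁺/Ca. E°cell = (+1.51) − (-2.88) = +4.39 V, with n = 2.
ΔG° = −nFE° = −RT ln K, so ln K = nFE°/(RT) = (2)(96485)(+4.39) / ((8.314)(298)) = 341.923.

341.9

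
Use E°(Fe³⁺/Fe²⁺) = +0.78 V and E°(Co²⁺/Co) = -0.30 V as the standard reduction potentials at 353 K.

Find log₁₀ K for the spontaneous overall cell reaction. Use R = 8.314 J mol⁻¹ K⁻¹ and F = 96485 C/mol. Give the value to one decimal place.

Cathode: Fe³⁺/Fe²⁺; anode: Co²⁺/Co. E°cell = (+0.78) − (-0.30) = +1.08 V, with n = 2.
ΔG° = −nFE° = −RT ln K, so ln K = nFE°/(RT) = (2)(96485)(+1.08) / ((8.314)(353)) = 71.012.
log₁₀ K = 71.012 / ln 10 = 30.8.

30.8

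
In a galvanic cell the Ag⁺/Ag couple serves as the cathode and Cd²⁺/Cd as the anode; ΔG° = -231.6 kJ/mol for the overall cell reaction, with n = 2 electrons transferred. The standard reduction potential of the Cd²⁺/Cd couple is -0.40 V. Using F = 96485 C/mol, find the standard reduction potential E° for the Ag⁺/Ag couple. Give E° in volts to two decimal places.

+0.80 V

E°cell = −ΔG°/(nF) = −(-231.6×10³)/((2)(96485)) = +1.200 V.
Since Ag⁺/Ag is the cathode and Cd²⁺/Cd the anode, E°cell = E°(Ag⁺/Ag) − E°(Cd²⁺/Cd).
So E°(Ag⁺/Ag) = E°cell + E°(Cd²⁺/Cd) = +1.200 + (-0.40) = +0.80 V.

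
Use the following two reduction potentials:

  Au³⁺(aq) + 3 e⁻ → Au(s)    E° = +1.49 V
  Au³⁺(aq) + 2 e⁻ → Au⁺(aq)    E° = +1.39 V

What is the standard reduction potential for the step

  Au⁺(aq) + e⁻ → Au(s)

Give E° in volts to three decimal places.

Sequential free energies add, so n₃E°₃ = n₁E°₁ + n₂E°₂.
With n₃ = 3, and the known step contributing 2×(+1.39) V, the unknown satisfies 1·E° = 3×(+1.49) − 2×(+1.39) = +1.690.
E° = +1.690 / 1 = +1.690 V.

+1.690 V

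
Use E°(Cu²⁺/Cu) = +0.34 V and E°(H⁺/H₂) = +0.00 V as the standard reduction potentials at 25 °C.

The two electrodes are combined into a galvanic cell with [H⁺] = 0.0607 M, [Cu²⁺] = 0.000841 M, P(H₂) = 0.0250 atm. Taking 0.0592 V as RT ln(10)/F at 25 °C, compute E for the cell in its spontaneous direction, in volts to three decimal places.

+0.274 V

Cu²⁺/Cu is the cathode (higher E°), H⁺/H₂ the anode: E°cell = +0.34 − (+0.00) = +0.34 V, n = 2.
Overall: Cu²⁺(aq) + H₂(g) → Cu(s) + 2 H⁺(aq)
Q = [H⁺]^2 / ([Cu²⁺]·P(H₂)); log Q = 2.244.
E = E° − (0.0592/n) log Q = +0.34 − (0.0592/2)(2.244) = +0.274 V.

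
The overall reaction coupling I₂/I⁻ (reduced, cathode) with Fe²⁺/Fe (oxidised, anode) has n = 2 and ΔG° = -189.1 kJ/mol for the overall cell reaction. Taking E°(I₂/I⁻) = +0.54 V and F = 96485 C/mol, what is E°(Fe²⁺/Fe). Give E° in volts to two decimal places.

-0.44 V

E°cell = −ΔG°/(nF) = −(-189.1×10³)/((2)(96485)) = +0.980 V.
Since I₂/I⁻ is the cathode and Fe²⁺/Fe the anode, E°cell = E°(I₂/I⁻) − E°(Fe²⁺/Fe).
So E°(Fe²⁺/Fe) = E°(I₂/I⁻) − E°cell = (+0.54) − (+0.980) = -0.44 V.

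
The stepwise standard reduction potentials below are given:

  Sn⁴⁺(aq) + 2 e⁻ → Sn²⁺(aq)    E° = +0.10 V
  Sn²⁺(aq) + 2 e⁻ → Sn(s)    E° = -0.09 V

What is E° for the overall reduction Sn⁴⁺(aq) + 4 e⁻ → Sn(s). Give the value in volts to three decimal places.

Adding the free-energy changes (−nFE°) of the two steps gives −n₃FE°₃ = −n₁FE°₁ − n₂FE°₂.
E°₃ = (2×+0.10 + 2×-0.09) / 4 = (+0.020) / 4 = +0.005 V.

+0.005 V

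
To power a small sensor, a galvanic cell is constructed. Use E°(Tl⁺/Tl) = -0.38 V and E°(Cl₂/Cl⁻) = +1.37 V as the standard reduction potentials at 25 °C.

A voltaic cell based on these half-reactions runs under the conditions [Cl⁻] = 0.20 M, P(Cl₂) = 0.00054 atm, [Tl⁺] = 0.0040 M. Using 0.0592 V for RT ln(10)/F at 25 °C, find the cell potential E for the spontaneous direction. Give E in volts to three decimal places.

Cl₂/Cl⁻ is the cathode (higher E°), Tl⁺/Tl the anode: E°cell = +1.37 − (-0.38) = +1.75 V, n = 2.
Overall: Cl₂(g) + 2 Tl(s) → 2 Cl⁻(aq) + 2 Tl⁺(aq)
Q = [Cl⁻]^2·[Tl⁺]^2 / (P(Cl₂)); log Q = -2.926.
E = E° − (0.0592/n) log Q = +1.75 − (0.0592/2)(-2.926) = +1.837 V.

+1.837 V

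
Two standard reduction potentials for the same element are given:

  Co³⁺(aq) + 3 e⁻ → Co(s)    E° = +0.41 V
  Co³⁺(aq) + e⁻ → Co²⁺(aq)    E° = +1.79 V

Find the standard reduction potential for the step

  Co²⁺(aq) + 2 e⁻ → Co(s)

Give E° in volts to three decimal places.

-0.280 V

Sequential free energies add, so n₃E°₃ = n₁E°₁ + n₂E°₂.
With n₃ = 3, and the known step contributing 1×(+1.79) V, the unknown satisfies 2·E° = 3×(+0.41) − 1×(+1.79) = -0.560.
E° = -0.560 / 2 = -0.280 V.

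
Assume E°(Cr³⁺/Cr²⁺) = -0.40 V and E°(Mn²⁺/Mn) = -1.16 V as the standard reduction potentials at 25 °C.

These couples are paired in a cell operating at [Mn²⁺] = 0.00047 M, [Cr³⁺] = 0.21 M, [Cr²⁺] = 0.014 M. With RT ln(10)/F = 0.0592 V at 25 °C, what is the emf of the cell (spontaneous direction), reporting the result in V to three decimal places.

+0.928 V

Cr³⁺/Cr²⁺ is the cathode (higher E°), Mn²⁺/Mn the anode: E°cell = -0.40 − (-1.16) = +0.76 V, n = 2.
Overall: 2 Cr³⁺(aq) + Mn(s) → 2 Cr²⁺(aq) + Mn²⁺(aq)
Q = [Cr²⁺]^2·[Mn²⁺] / ([Cr³⁺]^2); log Q = -5.680.
E = E° − (0.0592/n) log Q = +0.76 − (0.0592/2)(-5.680) = +0.928 V.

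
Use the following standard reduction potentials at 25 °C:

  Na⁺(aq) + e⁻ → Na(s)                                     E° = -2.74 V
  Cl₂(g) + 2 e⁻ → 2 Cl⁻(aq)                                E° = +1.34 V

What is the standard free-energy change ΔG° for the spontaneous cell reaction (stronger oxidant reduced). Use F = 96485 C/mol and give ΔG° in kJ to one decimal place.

Cl₂/Cl⁻ (E° = +1.34 V) is the cathode; Na⁺/Na (E° = -2.74 V) is the anode, so E°cell = +4.08 V.
Balancing electrons gives n = 2 (lcm of 2 and 1).
ΔG° = −nFE° = −(2)(96485)(+4.08) = -787,318 J = -787.3 kJ.

-787.3 kJ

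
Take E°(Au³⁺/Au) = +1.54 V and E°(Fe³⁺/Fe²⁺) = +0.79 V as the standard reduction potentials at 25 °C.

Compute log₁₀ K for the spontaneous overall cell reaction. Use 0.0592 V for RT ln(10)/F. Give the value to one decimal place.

Cathode: Au³⁺/Au; anode: Fe³⁺/Fe²⁺. E°cell = +0.75 V, n = 3.
log K = nE°cell / 0.0592 = (3)(+0.75) / 0.0592 = 38.0.

38.0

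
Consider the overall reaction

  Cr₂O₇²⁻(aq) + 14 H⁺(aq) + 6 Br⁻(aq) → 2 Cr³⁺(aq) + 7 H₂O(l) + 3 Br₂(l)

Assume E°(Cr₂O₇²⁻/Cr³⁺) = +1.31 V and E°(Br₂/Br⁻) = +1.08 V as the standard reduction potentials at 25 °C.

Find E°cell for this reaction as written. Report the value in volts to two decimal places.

+0.23 V

The Cr₂O₇²⁻/Cr³⁺ couple has the higher reduction potential, so it is the cathode; Br₂/Br⁻ is oxidised at the anode.
E°cell = E°(cathode) − E°(anode) = (+1.31) − (+1.08) = +0.23 V.
Since E°cell > 0, the reaction is spontaneous under standard conditions.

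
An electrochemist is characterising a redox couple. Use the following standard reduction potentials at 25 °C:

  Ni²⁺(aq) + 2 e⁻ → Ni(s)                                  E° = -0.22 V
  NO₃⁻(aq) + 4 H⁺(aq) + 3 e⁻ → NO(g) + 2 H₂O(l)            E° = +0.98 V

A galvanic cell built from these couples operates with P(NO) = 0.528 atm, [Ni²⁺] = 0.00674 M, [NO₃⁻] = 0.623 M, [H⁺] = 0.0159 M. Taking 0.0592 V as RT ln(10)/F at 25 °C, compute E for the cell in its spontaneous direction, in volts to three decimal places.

NO₃⁻/NO is the cathode (higher E°), Ni²⁺/Ni the anode: E°cell = +0.98 − (-0.22) = +1.20 V, n = 6.
Overall: 2 NO₃⁻(aq) + 8 H⁺(aq) + 3 Ni(s) → 2 NO(g) + 4 H₂O(l) + 3 Ni²⁺(aq)
Q = P(NO)^2·[Ni²⁺]^3 / ([NO₃⁻]^2·[H⁺]^8); log Q = 7.731.
E = E° − (0.0592/n) log Q = +1.20 − (0.0592/6)(7.731) = +1.124 V.

+1.124 V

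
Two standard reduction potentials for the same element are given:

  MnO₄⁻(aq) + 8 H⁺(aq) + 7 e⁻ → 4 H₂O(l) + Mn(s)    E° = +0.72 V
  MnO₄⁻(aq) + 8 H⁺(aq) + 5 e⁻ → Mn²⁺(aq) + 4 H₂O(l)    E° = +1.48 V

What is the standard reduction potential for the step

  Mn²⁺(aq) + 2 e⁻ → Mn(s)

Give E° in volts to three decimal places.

-1.180 V

Sequential free energies add, so n₃E°₃ = n₁E°₁ + n₂E°₂.
With n₃ = 7, and the known step contributing 5×(+1.48) V, the unknown satisfies 2·E° = 7×(+0.72) − 5×(+1.48) = -2.360.
E° = -2.360 / 2 = -1.180 V.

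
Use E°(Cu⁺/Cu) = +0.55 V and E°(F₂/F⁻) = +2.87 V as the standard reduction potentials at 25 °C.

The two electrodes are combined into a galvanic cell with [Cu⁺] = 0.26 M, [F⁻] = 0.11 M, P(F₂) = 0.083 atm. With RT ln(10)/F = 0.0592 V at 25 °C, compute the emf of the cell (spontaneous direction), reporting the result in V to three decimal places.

+2.379 V

F₂/F⁻ is the cathode (higher E°), Cu⁺/Cu the anode: E°cell = +2.87 − (+0.55) = +2.32 V, n = 2.
Overall: F₂(g) + 2 Cu(s) → 2 F⁻(aq) + 2 Cu⁺(aq)
Q = [F⁻]^2·[Cu⁺]^2 / (P(F₂)); log Q = -2.006.
E = E° − (0.0592/n) log Q = +2.32 − (0.0592/2)(-2.006) = +2.379 V.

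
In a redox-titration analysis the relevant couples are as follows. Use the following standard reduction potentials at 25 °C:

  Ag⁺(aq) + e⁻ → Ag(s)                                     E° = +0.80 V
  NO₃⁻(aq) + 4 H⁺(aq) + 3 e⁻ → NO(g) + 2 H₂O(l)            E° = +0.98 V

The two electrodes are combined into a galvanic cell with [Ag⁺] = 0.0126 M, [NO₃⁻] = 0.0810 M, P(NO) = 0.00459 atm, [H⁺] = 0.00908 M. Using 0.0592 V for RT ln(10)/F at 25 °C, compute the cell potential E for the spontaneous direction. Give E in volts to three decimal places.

+0.156 V

NO₃⁻/NO is the cathode (higher E°), Ag⁺/Ag the anode: E°cell = +0.98 − (+0.80) = +0.18 V, n = 3.
Overall: NO₃⁻(aq) + 4 H⁺(aq) + 3 Ag(s) → NO(g) + 2 H₂O(l) + 3 Ag⁺(aq)
Q = P(NO)·[Ag⁺]^3 / ([NO₃⁻]·[H⁺]^4); log Q = 1.222.
E = E° − (0.0592/n) log Q = +0.18 − (0.0592/3)(1.222) = +0.156 V.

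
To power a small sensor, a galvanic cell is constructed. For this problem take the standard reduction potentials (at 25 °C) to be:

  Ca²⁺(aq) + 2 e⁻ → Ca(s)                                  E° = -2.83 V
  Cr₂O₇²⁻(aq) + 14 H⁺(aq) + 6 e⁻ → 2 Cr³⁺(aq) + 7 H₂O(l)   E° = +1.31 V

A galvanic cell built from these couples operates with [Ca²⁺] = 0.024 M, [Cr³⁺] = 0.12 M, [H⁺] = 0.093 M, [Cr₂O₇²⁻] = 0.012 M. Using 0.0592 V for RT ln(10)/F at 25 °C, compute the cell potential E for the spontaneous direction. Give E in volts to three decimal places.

Cr₂O₇²⁻/Cr³⁺ is the cathode (higher E°), Ca²⁺/Ca the anode: E°cell = +1.31 − (-2.83) = +4.14 V, n = 6.
Overall: Cr₂O₇²⁻(aq) + 14 H⁺(aq) + 3 Ca(s) → 2 Cr³⁺(aq) + 7 H₂O(l) + 3 Ca²⁺(aq)
Q = [Cr³⁺]^2·[Ca²⁺]^3 / ([Cr₂O₇²⁻]·[H⁺]^14); log Q = 9.661.
E = E° − (0.0592/n) log Q = +4.14 − (0.0592/6)(9.661) = +4.045 V.

+4.045 V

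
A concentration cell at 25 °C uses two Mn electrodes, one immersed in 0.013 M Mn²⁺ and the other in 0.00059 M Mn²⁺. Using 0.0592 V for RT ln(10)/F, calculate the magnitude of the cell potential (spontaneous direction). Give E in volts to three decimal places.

+0.040 V

For a concentration cell E°cell = 0. The 0.013 M side is the cathode (reduction is favoured where [Mn²⁺] is higher).
With n = 2, E = −(0.0592/2) log([Mn²⁺]ₐₙ/[Mn²⁺]꜀ₐₜ) = −(0.0592/2) log(0.00059/0.013) = −(0.0592/2)(-1.343) = +0.040 V.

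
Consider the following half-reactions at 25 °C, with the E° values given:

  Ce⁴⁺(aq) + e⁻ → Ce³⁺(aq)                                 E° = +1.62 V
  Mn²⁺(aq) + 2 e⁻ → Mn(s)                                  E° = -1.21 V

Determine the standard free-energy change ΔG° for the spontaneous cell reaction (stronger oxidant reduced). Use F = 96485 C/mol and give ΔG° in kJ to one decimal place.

Ce⁴⁺/Ce³⁺ (E° = +1.62 V) is the cathode; Mn²⁺/Mn (E° = -1.21 V) is the anode, so E°cell = +2.83 V.
Balancing electrons gives n = 2 (lcm of 1 and 2).
ΔG° = −nFE° = −(2)(96485)(+2.83) = -546,105 J = -546.1 kJ.

-546.1 kJ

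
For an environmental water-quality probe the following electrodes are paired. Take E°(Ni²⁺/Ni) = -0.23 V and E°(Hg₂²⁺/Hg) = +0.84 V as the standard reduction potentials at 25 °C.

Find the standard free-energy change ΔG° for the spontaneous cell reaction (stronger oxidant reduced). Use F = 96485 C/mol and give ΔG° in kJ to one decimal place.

Hg₂²⁺/Hg (E° = +0.84 V) is the cathode; Ni²⁺/Ni (E° = -0.23 V) is the anode, so E°cell = +1.07 V.
Balancing electrons gives n = 2 (lcm of 2 and 2).
ΔG° = −nFE° = −(2)(96485)(+1.07) = -206,478 J = -206.5 kJ.

-206.5 kJ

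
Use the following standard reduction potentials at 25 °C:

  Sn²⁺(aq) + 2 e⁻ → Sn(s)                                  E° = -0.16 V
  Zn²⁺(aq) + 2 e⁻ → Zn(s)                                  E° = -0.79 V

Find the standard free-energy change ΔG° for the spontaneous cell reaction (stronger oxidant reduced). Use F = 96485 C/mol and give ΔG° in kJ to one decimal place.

-121.6 kJ

Sn²⁺/Sn (E° = -0.16 V) is the cathode; Zn²⁺/Zn (E° = -0.79 V) is the anode, so E°cell = +0.63 V.
Balancing electrons gives n = 2 (lcm of 2 and 2).
ΔG° = −nFE° = −(2)(96485)(+0.63) = -121,571 J = -121.6 kJ.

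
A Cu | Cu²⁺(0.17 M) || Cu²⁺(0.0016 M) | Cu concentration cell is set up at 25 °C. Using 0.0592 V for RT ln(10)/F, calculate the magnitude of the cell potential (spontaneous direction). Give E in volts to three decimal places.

+0.060 V

For a concentration cell E°cell = 0. The 0.17 M side is the cathode (reduction is favoured where [Cu²⁺] is higher).
With n = 2, E = −(0.0592/2) log([Cu²⁺]ₐₙ/[Cu²⁺]꜀ₐₜ) = −(0.0592/2) log(0.0016/0.17) = −(0.0592/2)(-2.026) = +0.060 V.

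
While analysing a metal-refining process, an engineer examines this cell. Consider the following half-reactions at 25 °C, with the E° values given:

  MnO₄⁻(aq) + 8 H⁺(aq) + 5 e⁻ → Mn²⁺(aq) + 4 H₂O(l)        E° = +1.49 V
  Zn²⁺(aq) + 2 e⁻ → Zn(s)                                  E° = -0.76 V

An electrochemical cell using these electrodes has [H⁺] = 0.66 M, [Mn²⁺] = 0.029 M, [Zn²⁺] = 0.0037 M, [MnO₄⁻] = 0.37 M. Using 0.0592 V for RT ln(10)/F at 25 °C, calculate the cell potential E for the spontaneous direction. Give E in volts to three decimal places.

+2.318 V

MnO₄⁻/Mn²⁺ is the cathode (higher E°), Zn²⁺/Zn the anode: E°cell = +1.49 − (-0.76) = +2.25 V, n = 10.
Overall: 2 MnO₄⁻(aq) + 16 H⁺(aq) + 5 Zn(s) → 2 Mn²⁺(aq) + 8 H₂O(l) + 5 Zn²⁺(aq)
Q = [Mn²⁺]^2·[Zn²⁺]^5 / ([MnO₄⁻]^2·[H⁺]^16); log Q = -11.483.
E = E° − (0.0592/n) log Q = +2.25 − (0.0592/10)(-11.483) = +2.318 V.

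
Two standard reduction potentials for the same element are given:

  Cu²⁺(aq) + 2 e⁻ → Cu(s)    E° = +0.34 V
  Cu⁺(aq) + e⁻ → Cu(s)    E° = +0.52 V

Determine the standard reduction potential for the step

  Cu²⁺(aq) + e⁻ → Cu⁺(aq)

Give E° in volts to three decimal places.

Sequential free energies add, so n₃E°₃ = n₁E°₁ + n₂E°₂.
With n₃ = 2, and the known step contributing 1×(+0.52) V, the unknown satisfies 1·E° = 2×(+0.34) − 1×(+0.52) = +0.160.
E° = +0.160 / 1 = +0.160 V.

+0.160 V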